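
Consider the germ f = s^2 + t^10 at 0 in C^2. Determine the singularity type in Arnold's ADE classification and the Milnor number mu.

Type A9, Milnor number mu = 9.

The Hessian of f at 0 has rank 1. Corank 1: A-series; mu = 9 gives A_9.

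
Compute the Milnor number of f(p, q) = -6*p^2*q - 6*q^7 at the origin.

The Hessian of f at 0 has rank 0. Corank 2; j^3 = -6*p^2*q has shape L^2 M (L != M), so D-series; mu = 8 gives D_8.

8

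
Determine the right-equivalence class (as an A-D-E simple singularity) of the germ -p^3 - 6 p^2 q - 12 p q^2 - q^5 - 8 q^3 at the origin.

The Hessian of f at 0 is [[0, 0], [0, 0]] with rank 0, so corank 2. A Groebner basis of the Jacobian ideal J(f) in C{p,q} is {q^4, p^2 + 4*p*q + 4*q^2}; counting standard monomials gives mu = 8. Corank 2; j^3 = -(p + 2*q)^3 is a perfect cube, so E-series; the 5-jet and mu = 8 give E_8.

E8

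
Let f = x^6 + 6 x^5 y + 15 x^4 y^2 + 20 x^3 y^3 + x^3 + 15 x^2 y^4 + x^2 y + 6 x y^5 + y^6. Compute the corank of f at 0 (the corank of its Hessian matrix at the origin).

2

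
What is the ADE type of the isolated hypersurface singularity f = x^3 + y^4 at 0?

The Hessian of f at 0 has rank 0. Corank 2; j^3 = x^3 is a perfect cube, so E-series; the 4-jet and mu = 6 give E_6.

E_6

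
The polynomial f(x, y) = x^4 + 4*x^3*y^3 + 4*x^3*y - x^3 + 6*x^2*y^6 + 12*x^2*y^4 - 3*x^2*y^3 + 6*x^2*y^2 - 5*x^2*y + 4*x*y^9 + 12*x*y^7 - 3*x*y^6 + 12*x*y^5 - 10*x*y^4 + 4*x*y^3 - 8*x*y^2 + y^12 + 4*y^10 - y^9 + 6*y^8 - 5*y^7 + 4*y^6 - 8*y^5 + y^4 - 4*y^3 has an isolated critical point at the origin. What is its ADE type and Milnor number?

The Hessian of f at 0 has rank 0. Corank 2; j^3 = -(x + y)*(x + 2*y)^2 has shape L^2 M (L != M), so D-series; mu = 5 gives D_5.

Type D_{5}, Milnor number mu = 5.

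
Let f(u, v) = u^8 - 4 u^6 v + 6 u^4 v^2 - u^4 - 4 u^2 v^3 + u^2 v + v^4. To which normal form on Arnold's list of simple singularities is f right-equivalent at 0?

D_5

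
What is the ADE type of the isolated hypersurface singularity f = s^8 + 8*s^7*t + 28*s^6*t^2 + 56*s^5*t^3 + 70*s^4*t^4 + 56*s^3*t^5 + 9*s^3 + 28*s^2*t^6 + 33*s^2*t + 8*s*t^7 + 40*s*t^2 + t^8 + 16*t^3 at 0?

D9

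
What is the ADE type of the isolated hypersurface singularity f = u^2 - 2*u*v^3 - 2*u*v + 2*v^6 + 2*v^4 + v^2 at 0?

The Hessian of f at 0 has rank 1. Corank 1: A-series; mu = 5 gives A_5.

A5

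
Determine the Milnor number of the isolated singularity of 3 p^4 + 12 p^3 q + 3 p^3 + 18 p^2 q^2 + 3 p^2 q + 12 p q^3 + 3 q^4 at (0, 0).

5

The Hessian of f at 0 is [[0, 0], [0, 0]] with rank 0, so corank 2. A Groebner basis of the Jacobian ideal J(f) in C{p,q} is {p*q^2, -p*q/4 + q^3, p^2 + p*q}; counting standard monomials gives mu = 5. Corank 2; j^3 = 3*p^2*(p + q) has shape L^2 M (L != M), so D-series; mu = 5 gives D_5.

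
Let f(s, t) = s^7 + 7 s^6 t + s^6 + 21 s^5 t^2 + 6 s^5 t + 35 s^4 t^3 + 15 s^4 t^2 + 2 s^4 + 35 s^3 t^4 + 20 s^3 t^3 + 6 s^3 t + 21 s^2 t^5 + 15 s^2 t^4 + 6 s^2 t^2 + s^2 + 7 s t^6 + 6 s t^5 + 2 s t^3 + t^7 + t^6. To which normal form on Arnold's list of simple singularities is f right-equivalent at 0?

A_6

The Hessian of f at 0 has rank 1. Corank 1: A-series; mu = 6 gives A_6.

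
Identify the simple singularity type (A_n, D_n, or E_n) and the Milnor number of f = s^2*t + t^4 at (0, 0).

The Hessian of f at 0 has rank 0. Corank 2; j^3 = s^2*t has shape L^2 M (L != M), so D-series; mu = 5 gives D_5.

Type D5, Milnor number mu = 5.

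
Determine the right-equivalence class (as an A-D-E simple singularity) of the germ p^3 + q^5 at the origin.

E_8

The Hessian of f at 0 has rank 0. Corank 2; j^3 = p^3 is a perfect cube, so E-series; the 5-jet and mu = 8 give E_8.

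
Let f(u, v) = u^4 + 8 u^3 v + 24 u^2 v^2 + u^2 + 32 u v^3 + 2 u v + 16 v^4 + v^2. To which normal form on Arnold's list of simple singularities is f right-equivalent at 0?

A3

The Hessian of f at 0 is [[2, 2], [2, 2]] with rank 1, so corank 1. A Groebner basis of the Jacobian ideal J(f) in C{u,v} is {v^3, u + v}; counting standard monomials gives mu = 3. Corank 1: A-series; mu = 3 gives A_3.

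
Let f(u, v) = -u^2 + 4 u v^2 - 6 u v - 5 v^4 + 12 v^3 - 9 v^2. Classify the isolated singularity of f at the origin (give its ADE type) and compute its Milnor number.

Type A_{3}, Milnor number mu = 3.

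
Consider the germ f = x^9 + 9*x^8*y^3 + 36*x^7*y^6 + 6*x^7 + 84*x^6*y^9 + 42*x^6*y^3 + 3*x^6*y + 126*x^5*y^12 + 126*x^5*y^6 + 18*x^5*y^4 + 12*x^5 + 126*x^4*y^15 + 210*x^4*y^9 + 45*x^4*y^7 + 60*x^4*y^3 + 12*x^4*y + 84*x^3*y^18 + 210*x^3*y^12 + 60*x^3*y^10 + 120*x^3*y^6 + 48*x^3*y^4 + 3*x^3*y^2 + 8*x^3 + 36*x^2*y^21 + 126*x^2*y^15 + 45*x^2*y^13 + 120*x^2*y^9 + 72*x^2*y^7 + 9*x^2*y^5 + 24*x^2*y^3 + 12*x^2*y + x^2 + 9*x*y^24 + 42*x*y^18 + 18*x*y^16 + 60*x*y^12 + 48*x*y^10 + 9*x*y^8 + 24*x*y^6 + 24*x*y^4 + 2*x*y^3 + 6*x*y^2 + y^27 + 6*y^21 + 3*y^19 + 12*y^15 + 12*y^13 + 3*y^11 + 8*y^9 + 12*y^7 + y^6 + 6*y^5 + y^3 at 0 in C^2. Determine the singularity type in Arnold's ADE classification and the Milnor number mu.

The Hessian of f at 0 has rank 1. Corank 1: A-series; mu = 2 gives A_2.

Type A_2, Milnor number mu = 2.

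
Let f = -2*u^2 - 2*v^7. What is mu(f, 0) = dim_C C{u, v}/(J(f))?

The Hessian of f at 0 is [[-4, 0], [0, 0]] with rank 1, so corank 1. A Groebner basis of the Jacobian ideal J(f) in C{u,v} is {v^6, u}; counting standard monomials gives mu = 6. Corank 1: A-series; mu = 6 gives A_6.

6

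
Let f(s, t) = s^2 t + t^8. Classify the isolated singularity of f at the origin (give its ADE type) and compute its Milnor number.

Type D9, Milnor number mu = 9.

The Hessian of f at 0 has rank 0. Corank 2; j^3 = s^2*t has shape L^2 M (L != M), so D-series; mu = 9 gives D_9.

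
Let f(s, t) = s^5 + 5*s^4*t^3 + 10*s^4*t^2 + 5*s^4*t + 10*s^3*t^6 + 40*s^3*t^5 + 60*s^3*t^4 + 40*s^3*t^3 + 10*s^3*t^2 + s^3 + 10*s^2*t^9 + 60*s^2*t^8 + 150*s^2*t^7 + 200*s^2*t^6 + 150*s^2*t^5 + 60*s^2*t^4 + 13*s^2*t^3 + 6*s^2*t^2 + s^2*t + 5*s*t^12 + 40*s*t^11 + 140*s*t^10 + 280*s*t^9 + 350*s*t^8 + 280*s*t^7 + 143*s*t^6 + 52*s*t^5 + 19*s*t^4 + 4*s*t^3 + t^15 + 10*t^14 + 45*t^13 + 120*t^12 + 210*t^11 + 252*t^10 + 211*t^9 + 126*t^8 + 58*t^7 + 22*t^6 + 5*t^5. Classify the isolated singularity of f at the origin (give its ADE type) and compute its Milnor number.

Type D_{6}, Milnor number mu = 6.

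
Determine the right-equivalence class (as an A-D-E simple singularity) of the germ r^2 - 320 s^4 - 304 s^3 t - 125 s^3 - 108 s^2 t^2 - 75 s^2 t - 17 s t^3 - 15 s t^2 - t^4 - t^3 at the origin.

The Hessian of f at 0 is [[0, 0, 0], [0, 0, 0], [0, 0, 2]] with rank 1, so corank 2. A Groebner basis of the Jacobian ideal J(f) in C{s,t,r} is {1171875*s^2/16 + 234375*s*t/8 + t^4 + 125*t^3/16 + 46875*t^2/16, s^3 + 675*s^2/16 + 135*s*t/8 + t^3/80 + 27*t^2/16, s^2*t - 2125*s^2/16 - 425*s*t/8 - 13*t^3/240 - 85*t^2/16, 625*s^2/2 + s*t^2 + 125*s*t + 7*t^3/30 + 25*t^2/2, r}; counting standard monomials gives mu = 7. Corank 2; j^3 = -(5*s + t)^3 is a perfect cube, so E-series; the 4-jet and mu = 7 give E_7.

E_{7}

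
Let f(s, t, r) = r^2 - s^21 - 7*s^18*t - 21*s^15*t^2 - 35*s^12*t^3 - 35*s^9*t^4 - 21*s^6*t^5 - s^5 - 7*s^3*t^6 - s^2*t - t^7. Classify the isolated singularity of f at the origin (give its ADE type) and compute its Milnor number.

The Hessian of f at 0 has rank 1. Corank 2; j^3 = -s^2*t has shape L^2 M (L != M), so D-series; mu = 8 gives D_8.

Type D8, Milnor number mu = 8.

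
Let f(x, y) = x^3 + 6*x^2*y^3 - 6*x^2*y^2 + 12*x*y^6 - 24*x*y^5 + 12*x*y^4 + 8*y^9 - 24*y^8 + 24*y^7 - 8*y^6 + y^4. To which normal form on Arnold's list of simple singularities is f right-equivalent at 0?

E_{6}

The Hessian of f at 0 has rank 0. Corank 2; j^3 = x^3 is a perfect cube, so E-series; the 4-jet and mu = 6 give E_6.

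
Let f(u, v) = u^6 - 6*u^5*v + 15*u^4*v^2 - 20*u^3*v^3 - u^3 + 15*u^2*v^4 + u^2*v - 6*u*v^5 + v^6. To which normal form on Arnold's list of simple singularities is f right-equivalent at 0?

D_{7}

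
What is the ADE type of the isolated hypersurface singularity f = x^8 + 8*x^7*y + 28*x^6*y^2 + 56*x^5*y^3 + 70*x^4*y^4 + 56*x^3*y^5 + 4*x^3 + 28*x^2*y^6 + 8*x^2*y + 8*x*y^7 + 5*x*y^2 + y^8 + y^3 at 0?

D9

The Hessian of f at 0 has rank 0. Corank 2; j^3 = (x + y)*(2*x + y)^2 has shape L^2 M (L != M), so D-series; mu = 9 gives D_9.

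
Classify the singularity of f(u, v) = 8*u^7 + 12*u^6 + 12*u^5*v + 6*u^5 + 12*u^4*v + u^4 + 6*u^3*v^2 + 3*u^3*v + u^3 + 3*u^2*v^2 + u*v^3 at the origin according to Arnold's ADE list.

E_7

The Hessian of f at 0 has rank 0. Corank 2; j^3 = u^3 is a perfect cube, so E-series; the 4-jet and mu = 7 give E_7.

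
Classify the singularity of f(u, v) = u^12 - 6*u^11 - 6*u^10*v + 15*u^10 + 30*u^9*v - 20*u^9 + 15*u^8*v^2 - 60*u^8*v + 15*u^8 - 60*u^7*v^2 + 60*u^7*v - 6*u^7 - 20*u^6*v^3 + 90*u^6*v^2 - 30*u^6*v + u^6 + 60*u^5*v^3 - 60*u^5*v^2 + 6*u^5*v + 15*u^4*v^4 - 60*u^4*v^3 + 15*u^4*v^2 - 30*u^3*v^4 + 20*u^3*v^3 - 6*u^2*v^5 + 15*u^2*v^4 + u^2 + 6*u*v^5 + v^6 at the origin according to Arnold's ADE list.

A_5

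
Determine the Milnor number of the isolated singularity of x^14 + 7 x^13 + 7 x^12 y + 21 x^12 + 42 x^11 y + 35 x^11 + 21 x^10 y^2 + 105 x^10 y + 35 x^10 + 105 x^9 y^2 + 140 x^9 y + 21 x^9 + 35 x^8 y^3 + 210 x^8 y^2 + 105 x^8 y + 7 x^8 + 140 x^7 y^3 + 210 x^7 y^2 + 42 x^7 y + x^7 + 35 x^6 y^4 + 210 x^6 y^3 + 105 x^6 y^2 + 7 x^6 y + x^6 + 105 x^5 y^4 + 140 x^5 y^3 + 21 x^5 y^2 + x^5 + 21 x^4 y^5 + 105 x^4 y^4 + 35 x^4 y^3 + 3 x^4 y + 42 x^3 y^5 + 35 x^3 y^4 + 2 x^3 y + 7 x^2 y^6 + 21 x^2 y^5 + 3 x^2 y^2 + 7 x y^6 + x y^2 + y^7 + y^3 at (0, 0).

8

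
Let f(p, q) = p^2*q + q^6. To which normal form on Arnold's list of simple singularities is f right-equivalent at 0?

The Hessian of f at 0 has rank 0. Corank 2; j^3 = p^2*q has shape L^2 M (L != M), so D-series; mu = 7 gives D_7.

D_7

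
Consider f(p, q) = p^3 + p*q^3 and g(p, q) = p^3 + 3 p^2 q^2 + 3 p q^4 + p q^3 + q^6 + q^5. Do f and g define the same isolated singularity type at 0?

Yes.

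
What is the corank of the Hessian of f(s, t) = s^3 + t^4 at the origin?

The Hessian at 0 is [[0, 0], [0, 0]] of rank 0; hence corank 2.

2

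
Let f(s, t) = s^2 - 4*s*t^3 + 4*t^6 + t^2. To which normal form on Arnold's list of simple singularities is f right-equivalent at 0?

The Hessian of f at 0 has rank 2. Corank 0: nondegenerate Morse point, so A_1.

A1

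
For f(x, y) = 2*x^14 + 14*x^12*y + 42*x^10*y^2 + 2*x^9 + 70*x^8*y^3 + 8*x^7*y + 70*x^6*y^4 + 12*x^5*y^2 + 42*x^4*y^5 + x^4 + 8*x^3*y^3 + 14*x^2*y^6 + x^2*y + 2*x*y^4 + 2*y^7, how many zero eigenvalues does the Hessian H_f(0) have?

Hessian at 0 has rank 0.

2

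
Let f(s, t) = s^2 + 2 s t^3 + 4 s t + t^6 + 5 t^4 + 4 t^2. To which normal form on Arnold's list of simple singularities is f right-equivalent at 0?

The Hessian of f at 0 has rank 1. Corank 1: A-series; mu = 3 gives A_3.

A3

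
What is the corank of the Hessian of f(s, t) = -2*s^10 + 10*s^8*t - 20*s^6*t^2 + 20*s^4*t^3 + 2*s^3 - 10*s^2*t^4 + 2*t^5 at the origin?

2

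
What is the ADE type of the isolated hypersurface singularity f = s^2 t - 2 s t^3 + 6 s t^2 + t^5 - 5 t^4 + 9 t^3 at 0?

The Hessian of f at 0 has rank 0. Corank 2; j^3 = t*(s + 3*t)^2 has shape L^2 M (L != M), so D-series; mu = 5 gives D_5.

D_{5}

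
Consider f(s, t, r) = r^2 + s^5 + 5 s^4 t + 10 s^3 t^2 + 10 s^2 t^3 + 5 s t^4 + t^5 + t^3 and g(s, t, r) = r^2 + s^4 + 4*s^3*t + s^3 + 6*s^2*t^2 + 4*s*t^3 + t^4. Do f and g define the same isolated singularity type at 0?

No.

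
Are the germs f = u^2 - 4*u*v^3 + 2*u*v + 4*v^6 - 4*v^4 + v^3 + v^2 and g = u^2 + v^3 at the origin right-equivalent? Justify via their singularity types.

The Hessian of f at 0 has rank 1. Corank 1: A-series; mu = 2 gives A_2. The Hessian of g at 0 has rank 1. Corank 1: A-series; mu = 2 gives A_2. Both have type A_2, hence right-equivalent.

Yes.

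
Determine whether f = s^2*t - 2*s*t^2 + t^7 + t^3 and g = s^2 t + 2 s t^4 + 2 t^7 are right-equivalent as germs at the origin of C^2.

The Hessian of f at 0 has rank 0. Corank 2; j^3 = t*(s - t)^2 has shape L^2 M (L != M), so D-series; mu = 8 gives D_8. The Hessian of g at 0 has rank 0. Corank 2; j^3 = s^2*t has shape L^2 M (L != M), so D-series; mu = 8 gives D_8. Both have type D_8, hence right-equivalent.

Yes.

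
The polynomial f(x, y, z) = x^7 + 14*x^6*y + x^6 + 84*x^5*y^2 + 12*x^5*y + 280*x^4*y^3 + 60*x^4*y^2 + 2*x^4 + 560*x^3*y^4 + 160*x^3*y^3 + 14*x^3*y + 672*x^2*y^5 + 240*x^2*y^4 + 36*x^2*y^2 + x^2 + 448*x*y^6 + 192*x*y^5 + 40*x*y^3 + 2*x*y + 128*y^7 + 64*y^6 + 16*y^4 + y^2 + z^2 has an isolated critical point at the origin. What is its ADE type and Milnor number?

Type A_{6}, Milnor number mu = 6.

The Hessian of f at 0 has rank 2. Corank 1: A-series; mu = 6 gives A_6.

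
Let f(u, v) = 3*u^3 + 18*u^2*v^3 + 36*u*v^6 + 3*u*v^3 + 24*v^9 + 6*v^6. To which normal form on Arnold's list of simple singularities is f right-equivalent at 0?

E_7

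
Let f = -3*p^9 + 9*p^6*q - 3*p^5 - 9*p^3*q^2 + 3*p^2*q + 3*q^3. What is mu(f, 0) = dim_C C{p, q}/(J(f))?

4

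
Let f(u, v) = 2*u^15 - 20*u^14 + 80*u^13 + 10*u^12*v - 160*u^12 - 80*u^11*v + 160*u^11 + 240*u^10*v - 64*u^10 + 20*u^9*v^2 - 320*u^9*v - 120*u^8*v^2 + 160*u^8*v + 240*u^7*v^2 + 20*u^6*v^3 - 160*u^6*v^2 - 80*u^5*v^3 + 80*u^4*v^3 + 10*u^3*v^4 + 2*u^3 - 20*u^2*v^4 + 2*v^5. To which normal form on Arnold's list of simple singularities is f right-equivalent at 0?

E8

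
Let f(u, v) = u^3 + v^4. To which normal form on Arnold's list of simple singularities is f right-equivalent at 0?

E_6

The Hessian of f at 0 has rank 0. Corank 2; j^3 = u^3 is a perfect cube, so E-series; the 4-jet and mu = 6 give E_6.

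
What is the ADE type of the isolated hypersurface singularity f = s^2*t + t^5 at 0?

D_{6}

The Hessian of f at 0 has rank 0. Corank 2; j^3 = s^2*t has shape L^2 M (L != M), so D-series; mu = 6 gives D_6.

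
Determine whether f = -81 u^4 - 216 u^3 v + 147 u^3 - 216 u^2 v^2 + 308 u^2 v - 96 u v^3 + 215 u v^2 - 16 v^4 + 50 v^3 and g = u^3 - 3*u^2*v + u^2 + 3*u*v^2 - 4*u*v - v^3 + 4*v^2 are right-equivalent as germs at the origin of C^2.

The Hessian of f at 0 has rank 0. Corank 2; j^3 = (3*u + 2*v)*(7*u + 5*v)^2 has shape L^2 M (L != M), so D-series; mu = 5 gives D_5. The Hessian of g at 0 has rank 1. Corank 1: A-series; mu = 2 gives A_2. f is D_5 but g is A_2, hence not right-equivalent.

No.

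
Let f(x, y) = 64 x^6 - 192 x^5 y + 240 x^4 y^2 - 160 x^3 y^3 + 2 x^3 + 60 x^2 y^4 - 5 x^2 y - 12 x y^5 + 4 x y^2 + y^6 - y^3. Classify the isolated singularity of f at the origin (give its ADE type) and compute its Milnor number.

Type D7, Milnor number mu = 7.

The Hessian of f at 0 is [[0, 0], [0, 0]] with rank 0, so corank 2. A Groebner basis of the Jacobian ideal J(f) in C{x,y} is {-x*y/12 + y^5 + y^2/12, x*y^2 - y^3, x^2 - 3*x*y/2 + y^2/2}; counting standard monomials gives mu = 7. Corank 2; j^3 = (x - y)^2*(2*x - y) has shape L^2 M (L != M), so D-series; mu = 7 gives D_7.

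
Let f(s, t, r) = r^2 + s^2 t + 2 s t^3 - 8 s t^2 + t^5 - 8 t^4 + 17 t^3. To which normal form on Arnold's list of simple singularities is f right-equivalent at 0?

The Hessian of f at 0 is [[0, 0, 0], [0, 0, 0], [0, 0, 2]] with rank 1, so corank 2. A Groebner basis of the Jacobian ideal J(f) in C{s,t,r} is {t^3, s^2 - 13*t^2, s*t - 4*t^2, r}; counting standard monomials gives mu = 4. Corank 2; j^3 = t*(s^2 - 8*s*t + 17*t^2) splits into three distinct lines over C (the quadratic factor has nonzero discriminant), so D_4.

D_4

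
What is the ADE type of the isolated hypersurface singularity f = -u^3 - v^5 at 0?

E_8

The Hessian of f at 0 has rank 0. Corank 2; j^3 = -u^3 is a perfect cube, so E-series; the 5-jet and mu = 8 give E_8.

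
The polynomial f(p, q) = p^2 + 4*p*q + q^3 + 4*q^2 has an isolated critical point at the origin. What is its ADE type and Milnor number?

Type A2, Milnor number mu = 2.

The Hessian of f at 0 is [[2, 4], [4, 8]] with rank 1, so corank 1. A Groebner basis of the Jacobian ideal J(f) in C{p,q} is {q^2, p + 2*q}; counting standard monomials gives mu = 2. Corank 1: A-series; mu = 2 gives A_2.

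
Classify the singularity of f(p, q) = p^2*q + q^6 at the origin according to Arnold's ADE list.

The Hessian of f at 0 has rank 0. Corank 2; j^3 = p^2*q has shape L^2 M (L != M), so D-series; mu = 7 gives D_7.

D_7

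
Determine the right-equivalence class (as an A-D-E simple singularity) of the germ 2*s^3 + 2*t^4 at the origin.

E_6

The Hessian of f at 0 has rank 0. Corank 2; j^3 = 2*s^3 is a perfect cube, so E-series; the 4-jet and mu = 6 give E_6.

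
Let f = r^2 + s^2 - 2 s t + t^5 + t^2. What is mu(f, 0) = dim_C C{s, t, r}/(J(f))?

4

The Hessian of f at 0 has rank 2. Corank 1: A-series; mu = 4 gives A_4.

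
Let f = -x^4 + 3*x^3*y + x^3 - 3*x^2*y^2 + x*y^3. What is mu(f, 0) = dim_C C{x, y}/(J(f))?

The Hessian of f at 0 has rank 0. Corank 2; j^3 = x^3 is a perfect cube, so E-series; the 4-jet and mu = 7 give E_7.

7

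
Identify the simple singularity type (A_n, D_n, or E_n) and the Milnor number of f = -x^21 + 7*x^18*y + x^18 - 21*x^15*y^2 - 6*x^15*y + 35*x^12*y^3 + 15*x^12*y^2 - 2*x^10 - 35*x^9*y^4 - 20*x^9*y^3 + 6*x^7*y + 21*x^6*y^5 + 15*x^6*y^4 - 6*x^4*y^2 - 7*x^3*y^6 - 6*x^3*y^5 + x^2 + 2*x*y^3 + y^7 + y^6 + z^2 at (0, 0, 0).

The Hessian of f at 0 has rank 2. Corank 1: A-series; mu = 6 gives A_6.

Type A6, Milnor number mu = 6.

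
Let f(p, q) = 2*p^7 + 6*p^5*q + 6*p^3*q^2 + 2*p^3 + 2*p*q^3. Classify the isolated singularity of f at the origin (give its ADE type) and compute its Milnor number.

Type E7, Milnor number mu = 7.

The Hessian of f at 0 has rank 0. Corank 2; j^3 = 2*p^3 is a perfect cube, so E-series; the 4-jet and mu = 7 give E_7.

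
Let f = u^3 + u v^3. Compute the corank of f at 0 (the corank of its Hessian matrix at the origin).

2

Hessian at 0 has rank 0.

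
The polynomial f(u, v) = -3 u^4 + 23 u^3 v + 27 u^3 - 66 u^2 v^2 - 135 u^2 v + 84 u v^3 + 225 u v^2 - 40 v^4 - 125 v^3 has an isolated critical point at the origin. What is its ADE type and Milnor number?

Type E7, Milnor number mu = 7.

The Hessian of f at 0 has rank 0. Corank 2; j^3 = (3*u - 5*v)^3 is a perfect cube, so E-series; the 4-jet and mu = 7 give E_7.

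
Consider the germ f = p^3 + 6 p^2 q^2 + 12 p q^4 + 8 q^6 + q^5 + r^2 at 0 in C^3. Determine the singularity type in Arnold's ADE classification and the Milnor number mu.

The Hessian of f at 0 is [[0, 0, 0], [0, 0, 0], [0, 0, 2]] with rank 1, so corank 2. A Groebner basis of the Jacobian ideal J(f) in C{p,q,r} is {q^4, p^3, p^2/4 + p*q^2, r}; counting standard monomials gives mu = 8. Corank 2; j^3 = p^3 is a perfect cube, so E-series; the 5-jet and mu = 8 give E_8.

Type E_8, Milnor number mu = 8.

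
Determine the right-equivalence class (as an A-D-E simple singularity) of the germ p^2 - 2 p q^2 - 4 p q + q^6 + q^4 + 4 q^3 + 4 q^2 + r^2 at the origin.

The Hessian of f at 0 is [[2, -4, 0], [-4, 8, 0], [0, 0, 2]] with rank 2, so corank 1. A Groebner basis of the Jacobian ideal J(f) in C{p,q,r} is {p^3 - 12*p^2 + 40*p*q - 32*p + 64*q, p^2*q - 4*p^2 + 12*p*q - 8*p + 16*q, -p + q^2 + 2*q, r}; counting standard monomials gives mu = 5. Corank 1: A-series; mu = 5 gives A_5.

A5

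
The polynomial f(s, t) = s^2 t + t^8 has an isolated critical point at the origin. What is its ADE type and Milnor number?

Type D9, Milnor number mu = 9.

The Hessian of f at 0 has rank 0. Corank 2; j^3 = s^2*t has shape L^2 M (L != M), so D-series; mu = 9 gives D_9.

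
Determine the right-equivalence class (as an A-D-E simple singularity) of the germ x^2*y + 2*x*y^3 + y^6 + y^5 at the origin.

D_{7}

The Hessian of f at 0 is [[0, 0], [0, 0]] with rank 0, so corank 2. A Groebner basis of the Jacobian ideal J(f) in C{x,y} is {x^3, x^2*y + x^2/6 + x*y^2/6, x*y + y^3}; counting standard monomials gives mu = 7. Corank 2; j^3 = x^2*y has shape L^2 M (L != M), so D-series; mu = 7 gives D_7.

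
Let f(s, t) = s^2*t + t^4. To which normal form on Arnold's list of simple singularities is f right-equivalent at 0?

The Hessian of f at 0 is [[0, 0], [0, 0]] with rank 0, so corank 2. A Groebner basis of the Jacobian ideal J(f) in C{s,t} is {s^3, s^2/4 + t^3, s*t}; counting standard monomials gives mu = 5. Corank 2; j^3 = s^2*t has shape L^2 M (L != M), so D-series; mu = 5 gives D_5.

D5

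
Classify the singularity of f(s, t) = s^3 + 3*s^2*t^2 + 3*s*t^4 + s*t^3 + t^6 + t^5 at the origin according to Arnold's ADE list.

The Hessian of f at 0 has rank 0. Corank 2; j^3 = s^3 is a perfect cube, so E-series; the 4-jet and mu = 7 give E_7.

E_{7}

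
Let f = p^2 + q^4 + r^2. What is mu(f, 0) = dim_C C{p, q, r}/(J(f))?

3

The Hessian of f at 0 has rank 2. Corank 1: A-series; mu = 3 gives A_3.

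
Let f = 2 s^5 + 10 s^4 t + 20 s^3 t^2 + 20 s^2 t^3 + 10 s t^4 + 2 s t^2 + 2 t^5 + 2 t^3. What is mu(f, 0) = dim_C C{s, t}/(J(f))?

6

The Hessian of f at 0 is [[0, 0], [0, 0]] with rank 0, so corank 2. A Groebner basis of the Jacobian ideal J(f) in C{s,t} is {s^4 + t^2/5, t^3, s*t + t^2}; counting standard monomials gives mu = 6. Corank 2; j^3 = 2*t^2*(s + t) has shape L^2 M (L != M), so D-series; mu = 6 gives D_6.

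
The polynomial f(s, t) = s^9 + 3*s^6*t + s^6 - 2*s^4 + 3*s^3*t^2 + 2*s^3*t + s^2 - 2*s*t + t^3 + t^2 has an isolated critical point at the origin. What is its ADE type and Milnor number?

The Hessian of f at 0 has rank 1. Corank 1: A-series; mu = 2 gives A_2.

Type A_2, Milnor number mu = 2.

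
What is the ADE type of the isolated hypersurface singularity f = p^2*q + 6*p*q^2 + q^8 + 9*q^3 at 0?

D_{9}

The Hessian of f at 0 is [[0, 0], [0, 0]] with rank 0, so corank 2. A Groebner basis of the Jacobian ideal J(f) in C{p,q} is {p^2/8 + q^7 - 9*q^2/8, p^3 + 27*q^3, p*q + 3*q^2}; counting standard monomials gives mu = 9. Corank 2; j^3 = q*(p + 3*q)^2 has shape L^2 M (L != M), so D-series; mu = 9 gives D_9.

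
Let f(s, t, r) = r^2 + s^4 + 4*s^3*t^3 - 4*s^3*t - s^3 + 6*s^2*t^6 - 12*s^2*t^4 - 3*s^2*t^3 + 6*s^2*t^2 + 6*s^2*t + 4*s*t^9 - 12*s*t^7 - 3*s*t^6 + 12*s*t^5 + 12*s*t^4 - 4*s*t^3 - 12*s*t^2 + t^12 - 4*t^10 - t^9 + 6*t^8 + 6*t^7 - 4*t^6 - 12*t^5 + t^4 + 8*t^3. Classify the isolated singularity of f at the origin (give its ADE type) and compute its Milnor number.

Type E6, Milnor number mu = 6.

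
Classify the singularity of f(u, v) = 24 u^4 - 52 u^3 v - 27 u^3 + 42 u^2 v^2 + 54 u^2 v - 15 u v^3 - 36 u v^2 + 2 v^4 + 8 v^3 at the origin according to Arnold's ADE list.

E_7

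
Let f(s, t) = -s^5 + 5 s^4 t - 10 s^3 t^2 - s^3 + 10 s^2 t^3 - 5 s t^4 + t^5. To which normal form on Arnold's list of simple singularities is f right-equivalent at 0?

E8

The Hessian of f at 0 is [[0, 0], [0, 0]] with rank 0, so corank 2. A Groebner basis of the Jacobian ideal J(f) in C{s,t} is {t^5, s*t^3 - t^4/4, s^2}; counting standard monomials gives mu = 8. Corank 2; j^3 = -s^3 is a perfect cube, so E-series; the 5-jet and mu = 8 give E_8.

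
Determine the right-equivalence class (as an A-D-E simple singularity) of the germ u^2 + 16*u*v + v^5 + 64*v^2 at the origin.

The Hessian of f at 0 has rank 1. Corank 1: A-series; mu = 4 gives A_4.

A_{4}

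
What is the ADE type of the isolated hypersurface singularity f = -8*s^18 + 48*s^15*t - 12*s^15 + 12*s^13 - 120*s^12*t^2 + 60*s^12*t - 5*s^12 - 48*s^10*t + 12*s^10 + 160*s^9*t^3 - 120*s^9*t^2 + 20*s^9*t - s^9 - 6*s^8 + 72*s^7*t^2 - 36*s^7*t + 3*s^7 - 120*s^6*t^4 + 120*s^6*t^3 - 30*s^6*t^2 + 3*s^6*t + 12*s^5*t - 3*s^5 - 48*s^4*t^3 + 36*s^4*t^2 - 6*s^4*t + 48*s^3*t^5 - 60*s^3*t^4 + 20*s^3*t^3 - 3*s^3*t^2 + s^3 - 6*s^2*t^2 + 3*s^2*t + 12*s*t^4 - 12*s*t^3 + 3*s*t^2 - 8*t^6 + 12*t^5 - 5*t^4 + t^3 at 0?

E_6

The Hessian of f at 0 has rank 0. Corank 2; j^3 = (s + t)^3 is a perfect cube, so E-series; the 4-jet and mu = 6 give E_6.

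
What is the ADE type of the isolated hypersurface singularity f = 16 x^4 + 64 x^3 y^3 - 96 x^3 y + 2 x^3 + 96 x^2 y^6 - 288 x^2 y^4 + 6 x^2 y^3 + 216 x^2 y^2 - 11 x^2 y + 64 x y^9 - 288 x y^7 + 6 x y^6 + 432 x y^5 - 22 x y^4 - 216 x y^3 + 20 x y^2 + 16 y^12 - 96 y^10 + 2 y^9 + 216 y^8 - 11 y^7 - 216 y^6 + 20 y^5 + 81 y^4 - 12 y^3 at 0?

The Hessian of f at 0 is [[0, 0], [0, 0]] with rank 0, so corank 2. A Groebner basis of the Jacobian ideal J(f) in C{x,y} is {x*y^2 - x*y/4 + y^2/2, -x*y/8 + y^3 + y^2/4, x^2 - 7*x*y/2 + 3*y^2}; counting standard monomials gives mu = 5. Corank 2; j^3 = (x - 2*y)^2*(2*x - 3*y) has shape L^2 M (L != M), so D-series; mu = 5 gives D_5.

D_5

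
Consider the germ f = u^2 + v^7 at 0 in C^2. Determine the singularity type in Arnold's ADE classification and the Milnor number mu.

The Hessian of f at 0 has rank 1. Corank 1: A-series; mu = 6 gives A_6.

Type A6, Milnor number mu = 6.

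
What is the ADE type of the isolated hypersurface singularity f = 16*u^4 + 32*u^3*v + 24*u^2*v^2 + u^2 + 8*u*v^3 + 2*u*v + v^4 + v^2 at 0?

A3

The Hessian of f at 0 has rank 1. Corank 1: A-series; mu = 3 gives A_3.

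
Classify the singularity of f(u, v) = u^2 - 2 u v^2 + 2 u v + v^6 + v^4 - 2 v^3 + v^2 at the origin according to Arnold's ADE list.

A_{5}

The Hessian of f at 0 has rank 1. Corank 1: A-series; mu = 5 gives A_5.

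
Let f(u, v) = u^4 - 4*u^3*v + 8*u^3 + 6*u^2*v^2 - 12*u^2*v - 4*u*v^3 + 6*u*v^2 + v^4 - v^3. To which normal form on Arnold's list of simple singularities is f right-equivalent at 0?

The Hessian of f at 0 is [[0, 0], [0, 0]] with rank 0, so corank 2. A Groebner basis of the Jacobian ideal J(f) in C{u,v} is {v^4, u*v^2 - 2*v^3/3, u^2 - u*v + v^2/4}; counting standard monomials gives mu = 6. Corank 2; j^3 = (2*u - v)^3 is a perfect cube, so E-series; the 4-jet and mu = 6 give E_6.

E_{6}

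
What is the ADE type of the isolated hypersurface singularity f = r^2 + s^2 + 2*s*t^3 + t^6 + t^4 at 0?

The Hessian of f at 0 has rank 2. Corank 1: A-series; mu = 3 gives A_3.

A_{3}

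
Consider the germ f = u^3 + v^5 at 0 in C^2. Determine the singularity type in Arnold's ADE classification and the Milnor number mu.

The Hessian of f at 0 has rank 0. Corank 2; j^3 = u^3 is a perfect cube, so E-series; the 5-jet and mu = 8 give E_8.

Type E_8, Milnor number mu = 8.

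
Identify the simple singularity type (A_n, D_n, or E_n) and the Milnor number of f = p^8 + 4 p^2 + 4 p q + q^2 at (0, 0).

Type A_7, Milnor number mu = 7.

The Hessian of f at 0 is [[8, 4], [4, 2]] with rank 1, so corank 1. A Groebner basis of the Jacobian ideal J(f) in C{p,q} is {q^7, p + q/2}; counting standard monomials gives mu = 7. Corank 1: A-series; mu = 7 gives A_7.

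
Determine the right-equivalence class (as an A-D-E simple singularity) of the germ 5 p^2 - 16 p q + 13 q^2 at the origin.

The Hessian of f at 0 has rank 2. Corank 0: nondegenerate Morse point, so A_1.

A_1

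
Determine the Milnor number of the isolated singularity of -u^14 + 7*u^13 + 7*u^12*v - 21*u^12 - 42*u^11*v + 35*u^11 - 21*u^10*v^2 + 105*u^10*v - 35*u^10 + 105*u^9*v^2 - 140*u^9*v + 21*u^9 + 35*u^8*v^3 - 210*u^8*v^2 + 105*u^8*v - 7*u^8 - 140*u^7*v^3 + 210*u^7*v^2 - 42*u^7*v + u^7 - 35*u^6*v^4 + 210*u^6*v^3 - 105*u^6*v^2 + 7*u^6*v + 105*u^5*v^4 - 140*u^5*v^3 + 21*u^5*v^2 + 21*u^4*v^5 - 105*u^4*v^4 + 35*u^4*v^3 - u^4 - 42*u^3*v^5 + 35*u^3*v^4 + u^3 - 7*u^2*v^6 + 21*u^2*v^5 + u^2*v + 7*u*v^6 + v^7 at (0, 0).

8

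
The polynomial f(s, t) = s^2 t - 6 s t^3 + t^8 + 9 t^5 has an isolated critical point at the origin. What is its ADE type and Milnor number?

Type D_9, Milnor number mu = 9.

The Hessian of f at 0 has rank 0. Corank 2; j^3 = s^2*t has shape L^2 M (L != M), so D-series; mu = 9 gives D_9.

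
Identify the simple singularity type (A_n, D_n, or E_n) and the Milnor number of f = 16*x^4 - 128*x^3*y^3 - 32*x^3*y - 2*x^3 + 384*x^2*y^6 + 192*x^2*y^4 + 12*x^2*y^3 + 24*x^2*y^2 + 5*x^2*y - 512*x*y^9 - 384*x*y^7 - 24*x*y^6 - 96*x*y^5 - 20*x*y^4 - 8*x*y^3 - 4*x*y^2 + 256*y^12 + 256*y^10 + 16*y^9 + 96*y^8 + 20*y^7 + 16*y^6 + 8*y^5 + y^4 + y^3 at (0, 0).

Type D5, Milnor number mu = 5.

The Hessian of f at 0 has rank 0. Corank 2; j^3 = -(x - y)^2*(2*x - y) has shape L^2 M (L != M), so D-series; mu = 5 gives D_5.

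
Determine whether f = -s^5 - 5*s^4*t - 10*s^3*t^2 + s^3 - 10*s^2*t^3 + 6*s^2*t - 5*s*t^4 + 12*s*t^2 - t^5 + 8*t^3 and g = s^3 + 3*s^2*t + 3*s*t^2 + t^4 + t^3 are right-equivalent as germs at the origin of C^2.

No.

The Hessian of f at 0 is [[0, 0], [0, 0]] with rank 0, so corank 2. A Groebner basis of the Jacobian ideal J(f) in C{s,t} is {t^5, s*t^3 + 7*t^4/4, s^2 + 4*s*t + 4*t^2}; counting standard monomials gives mu = 8. Corank 2; j^3 = (s + 2*t)^3 is a perfect cube, so E-series; the 5-jet and mu = 8 give E_8. The Hessian of g at 0 is [[0, 0], [0, 0]] with rank 0, so corank 2. A Groebner basis of the Jacobian ideal J(g) in C{s,t} is {t^3, s^2 + 2*s*t + t^2}; counting standard monomials gives mu = 6. Corank 2; j^3 = (s + t)^3 is a perfect cube, so E-series; the 4-jet and mu = 6 give E_6. f is E_8 but g is E_6, hence not right-equivalent.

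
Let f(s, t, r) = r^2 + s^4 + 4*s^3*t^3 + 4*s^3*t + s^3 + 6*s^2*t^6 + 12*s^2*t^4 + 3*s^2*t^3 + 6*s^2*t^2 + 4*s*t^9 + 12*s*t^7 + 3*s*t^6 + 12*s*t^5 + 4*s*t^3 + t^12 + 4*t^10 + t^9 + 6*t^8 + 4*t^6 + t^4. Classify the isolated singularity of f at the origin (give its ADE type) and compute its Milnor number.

Type E_6, Milnor number mu = 6.

The Hessian of f at 0 has rank 1. Corank 2; j^3 = s^3 is a perfect cube, so E-series; the 4-jet and mu = 6 give E_6.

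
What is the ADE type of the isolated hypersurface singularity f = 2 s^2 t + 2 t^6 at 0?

The Hessian of f at 0 has rank 0. Corank 2; j^3 = 2*s^2*t has shape L^2 M (L != M), so D-series; mu = 7 gives D_7.

D_{7}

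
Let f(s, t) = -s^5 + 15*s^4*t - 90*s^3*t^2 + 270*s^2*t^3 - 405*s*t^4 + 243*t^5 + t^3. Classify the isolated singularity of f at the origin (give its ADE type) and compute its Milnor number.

Type E_8, Milnor number mu = 8.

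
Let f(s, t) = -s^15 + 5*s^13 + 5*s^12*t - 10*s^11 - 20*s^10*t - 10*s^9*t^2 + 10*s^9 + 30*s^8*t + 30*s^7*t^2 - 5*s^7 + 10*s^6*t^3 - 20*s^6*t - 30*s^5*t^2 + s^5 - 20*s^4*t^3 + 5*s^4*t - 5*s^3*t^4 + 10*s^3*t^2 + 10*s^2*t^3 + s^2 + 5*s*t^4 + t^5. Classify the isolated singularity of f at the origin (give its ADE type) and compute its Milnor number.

Type A_{4}, Milnor number mu = 4.

The Hessian of f at 0 has rank 1. Corank 1: A-series; mu = 4 gives A_4.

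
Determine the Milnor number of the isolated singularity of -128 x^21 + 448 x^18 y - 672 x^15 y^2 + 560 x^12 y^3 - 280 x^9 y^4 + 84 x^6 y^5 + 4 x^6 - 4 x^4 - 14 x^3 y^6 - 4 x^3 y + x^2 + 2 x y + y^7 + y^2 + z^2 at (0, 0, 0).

The Hessian of f at 0 is [[2, 2, 0], [2, 2, 0], [0, 0, 2]] with rank 2, so corank 1. A Groebner basis of the Jacobian ideal J(f) in C{x,y,z} is {x*y/2 + y^4 + y^2/2, x*y^2 - x/6 + 2*y^3/3 - y/6, x^2 + 2*x*y + y^2, z}; counting standard monomials gives mu = 6. Corank 1: A-series; mu = 6 gives A_6.

6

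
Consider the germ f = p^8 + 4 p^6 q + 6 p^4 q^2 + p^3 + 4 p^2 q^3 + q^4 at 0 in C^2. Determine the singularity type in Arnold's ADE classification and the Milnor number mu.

Type E6, Milnor number mu = 6.

The Hessian of f at 0 has rank 0. Corank 2; j^3 = p^3 is a perfect cube, so E-series; the 4-jet and mu = 6 give E_6.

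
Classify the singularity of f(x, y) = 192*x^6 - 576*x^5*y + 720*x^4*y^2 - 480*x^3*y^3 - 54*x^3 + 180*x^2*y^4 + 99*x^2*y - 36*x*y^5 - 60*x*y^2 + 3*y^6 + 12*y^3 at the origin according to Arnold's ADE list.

D_{7}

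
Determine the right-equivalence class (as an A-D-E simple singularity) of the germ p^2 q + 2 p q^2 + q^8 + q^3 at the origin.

The Hessian of f at 0 has rank 0. Corank 2; j^3 = q*(p + q)^2 has shape L^2 M (L != M), so D-series; mu = 9 gives D_9.

D9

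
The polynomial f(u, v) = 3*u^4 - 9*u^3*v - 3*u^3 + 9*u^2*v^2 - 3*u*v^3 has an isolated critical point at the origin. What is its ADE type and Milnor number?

The Hessian of f at 0 is [[0, 0], [0, 0]] with rank 0, so corank 2. A Groebner basis of the Jacobian ideal J(f) in C{u,v} is {3*u^2 + v^4 + v^3, u^3, u^2*v - u^2 - v^3/3, -2*u^2 + u*v^2 - 2*v^3/3}; counting standard monomials gives mu = 7. Corank 2; j^3 = -3*u^3 is a perfect cube, so E-series; the 4-jet and mu = 7 give E_7.

Type E_{7}, Milnor number mu = 7.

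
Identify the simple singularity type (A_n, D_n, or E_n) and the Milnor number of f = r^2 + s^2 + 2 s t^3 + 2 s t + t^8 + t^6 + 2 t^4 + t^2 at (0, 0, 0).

Type A7, Milnor number mu = 7.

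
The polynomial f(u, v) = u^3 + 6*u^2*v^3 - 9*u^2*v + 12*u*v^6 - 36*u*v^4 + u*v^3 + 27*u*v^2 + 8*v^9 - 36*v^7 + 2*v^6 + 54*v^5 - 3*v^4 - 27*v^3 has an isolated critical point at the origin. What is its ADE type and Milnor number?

The Hessian of f at 0 has rank 0. Corank 2; j^3 = (u - 3*v)^3 is a perfect cube, so E-series; the 4-jet and mu = 7 give E_7.

Type E7, Milnor number mu = 7.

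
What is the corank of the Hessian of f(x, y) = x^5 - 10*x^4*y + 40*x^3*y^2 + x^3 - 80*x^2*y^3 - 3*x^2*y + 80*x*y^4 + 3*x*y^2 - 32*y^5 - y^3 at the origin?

Hessian at 0 has rank 0.

2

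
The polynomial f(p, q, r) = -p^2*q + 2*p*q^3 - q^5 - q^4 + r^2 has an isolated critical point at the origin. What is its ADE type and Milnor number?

The Hessian of f at 0 has rank 1. Corank 2; j^3 = -p^2*q has shape L^2 M (L != M), so D-series; mu = 5 gives D_5.

Type D_5, Milnor number mu = 5.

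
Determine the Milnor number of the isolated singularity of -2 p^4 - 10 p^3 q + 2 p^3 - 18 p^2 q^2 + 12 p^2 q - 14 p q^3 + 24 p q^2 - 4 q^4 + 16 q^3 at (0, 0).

The Hessian of f at 0 is [[0, 0], [0, 0]] with rank 0, so corank 2. A Groebner basis of the Jacobian ideal J(f) in C{p,q} is {3*p^2 + 12*p*q + q^4 + q^3 + 12*q^2, p^3 - 18*p^2 - 72*p*q + 2*q^3 - 72*q^2, p^2*q + 7*p^2 + 28*p*q - 5*q^3/3 + 28*q^2, -2*p^2 + p*q^2 - 8*p*q + 4*q^3/3 - 8*q^2}; counting standard monomials gives mu = 7. Corank 2; j^3 = 2*(p + 2*q)^3 is a perfect cube, so E-series; the 4-jet and mu = 7 give E_7.

7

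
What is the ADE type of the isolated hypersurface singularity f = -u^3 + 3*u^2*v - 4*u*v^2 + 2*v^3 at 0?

D_{4}

The Hessian of f at 0 has rank 0. Corank 2; j^3 = -(u - v)*(u^2 - 2*u*v + 2*v^2) splits into three distinct lines over C (the quadratic factor has nonzero discriminant), so D_4.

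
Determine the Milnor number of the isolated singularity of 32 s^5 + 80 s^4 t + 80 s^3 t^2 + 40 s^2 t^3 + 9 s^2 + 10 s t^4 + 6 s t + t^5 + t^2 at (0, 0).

4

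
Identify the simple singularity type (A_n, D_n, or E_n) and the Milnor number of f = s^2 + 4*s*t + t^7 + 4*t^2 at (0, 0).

Type A6, Milnor number mu = 6.

The Hessian of f at 0 has rank 1. Corank 1: A-series; mu = 6 gives A_6.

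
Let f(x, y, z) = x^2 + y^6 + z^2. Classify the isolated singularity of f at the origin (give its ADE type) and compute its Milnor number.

Type A_{5}, Milnor number mu = 5.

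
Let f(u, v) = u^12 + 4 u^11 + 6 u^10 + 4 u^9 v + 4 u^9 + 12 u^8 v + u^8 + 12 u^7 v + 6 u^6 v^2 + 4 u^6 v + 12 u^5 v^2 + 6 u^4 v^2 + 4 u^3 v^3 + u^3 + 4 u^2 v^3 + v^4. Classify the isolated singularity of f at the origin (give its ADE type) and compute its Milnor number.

The Hessian of f at 0 has rank 0. Corank 2; j^3 = u^3 is a perfect cube, so E-series; the 4-jet and mu = 6 give E_6.

Type E_{6}, Milnor number mu = 6.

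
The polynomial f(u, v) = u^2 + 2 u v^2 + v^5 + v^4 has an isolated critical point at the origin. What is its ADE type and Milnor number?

Type A_{4}, Milnor number mu = 4.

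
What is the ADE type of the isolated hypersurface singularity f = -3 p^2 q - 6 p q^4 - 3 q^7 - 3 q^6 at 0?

D_{7}

The Hessian of f at 0 is [[0, 0], [0, 0]] with rank 0, so corank 2. A Groebner basis of the Jacobian ideal J(f) in C{p,q} is {p*q + q^4, p^3, p^2*q, -p^2/6 + p*q^2}; counting standard monomials gives mu = 7. Corank 2; j^3 = -3*p^2*q has shape L^2 M (L != M), so D-series; mu = 7 gives D_7.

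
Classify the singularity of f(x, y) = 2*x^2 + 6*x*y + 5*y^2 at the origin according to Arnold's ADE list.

The Hessian of f at 0 has rank 2. Corank 0: nondegenerate Morse point, so A_1.

A1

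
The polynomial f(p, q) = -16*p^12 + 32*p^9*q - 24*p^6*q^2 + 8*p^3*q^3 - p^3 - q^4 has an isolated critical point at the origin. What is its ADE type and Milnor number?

Type E_6, Milnor number mu = 6.

The Hessian of f at 0 has rank 0. Corank 2; j^3 = -p^3 is a perfect cube, so E-series; the 4-jet and mu = 6 give E_6.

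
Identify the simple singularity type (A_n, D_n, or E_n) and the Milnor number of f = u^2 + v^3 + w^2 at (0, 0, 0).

Type A_{2}, Milnor number mu = 2.

The Hessian of f at 0 is [[2, 0, 0], [0, 0, 0], [0, 0, 2]] with rank 2, so corank 1. A Groebner basis of the Jacobian ideal J(f) in C{u,v,w} is {v^2, u, w}; counting standard monomials gives mu = 2. Corank 1: A-series; mu = 2 gives A_2.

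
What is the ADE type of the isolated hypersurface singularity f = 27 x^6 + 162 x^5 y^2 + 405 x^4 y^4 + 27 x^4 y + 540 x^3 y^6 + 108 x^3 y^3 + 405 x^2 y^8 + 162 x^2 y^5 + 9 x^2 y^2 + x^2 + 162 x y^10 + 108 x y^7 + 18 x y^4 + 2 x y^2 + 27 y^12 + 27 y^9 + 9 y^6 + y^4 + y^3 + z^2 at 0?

The Hessian of f at 0 is [[2, 0, 0], [0, 0, 0], [0, 0, 2]] with rank 2, so corank 1. A Groebner basis of the Jacobian ideal J(f) in C{x,y,z} is {y^2, x, z}; counting standard monomials gives mu = 2. Corank 1: A-series; mu = 2 gives A_2.

A2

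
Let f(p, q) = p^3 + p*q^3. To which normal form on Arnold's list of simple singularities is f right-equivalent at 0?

E7

The Hessian of f at 0 has rank 0. Corank 2; j^3 = p^3 is a perfect cube, so E-series; the 4-jet and mu = 7 give E_7.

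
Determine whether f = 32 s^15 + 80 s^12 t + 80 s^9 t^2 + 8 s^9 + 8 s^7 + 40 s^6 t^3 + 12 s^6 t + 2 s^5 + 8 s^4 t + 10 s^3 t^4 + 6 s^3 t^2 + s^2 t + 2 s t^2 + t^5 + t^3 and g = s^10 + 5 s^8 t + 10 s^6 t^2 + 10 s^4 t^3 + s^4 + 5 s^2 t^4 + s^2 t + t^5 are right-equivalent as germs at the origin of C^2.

Yes.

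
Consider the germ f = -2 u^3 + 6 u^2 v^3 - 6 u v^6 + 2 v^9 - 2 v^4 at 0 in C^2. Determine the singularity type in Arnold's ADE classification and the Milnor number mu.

The Hessian of f at 0 has rank 0. Corank 2; j^3 = -2*u^3 is a perfect cube, so E-series; the 4-jet and mu = 6 give E_6.

Type E_6, Milnor number mu = 6.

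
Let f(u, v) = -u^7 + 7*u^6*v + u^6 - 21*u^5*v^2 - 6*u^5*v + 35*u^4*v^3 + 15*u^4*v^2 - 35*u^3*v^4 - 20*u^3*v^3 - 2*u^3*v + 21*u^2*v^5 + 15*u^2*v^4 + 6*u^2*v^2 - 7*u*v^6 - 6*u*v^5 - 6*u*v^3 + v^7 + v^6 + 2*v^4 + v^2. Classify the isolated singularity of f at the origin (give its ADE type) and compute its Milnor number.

Type A6, Milnor number mu = 6.

The Hessian of f at 0 is [[0, 0], [0, 2]] with rank 1, so corank 1. A Groebner basis of the Jacobian ideal J(f) in C{u,v} is {u^3 - 3*u^2*v - v, v^2}; counting standard monomials gives mu = 6. Corank 1: A-series; mu = 6 gives A_6.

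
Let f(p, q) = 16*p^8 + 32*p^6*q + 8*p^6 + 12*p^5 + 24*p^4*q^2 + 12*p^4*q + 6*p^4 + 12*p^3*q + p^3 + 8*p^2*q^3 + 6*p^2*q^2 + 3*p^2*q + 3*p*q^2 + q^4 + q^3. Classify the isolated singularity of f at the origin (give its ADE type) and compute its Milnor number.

Type E6, Milnor number mu = 6.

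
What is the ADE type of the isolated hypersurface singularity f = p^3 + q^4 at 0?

The Hessian of f at 0 has rank 0. Corank 2; j^3 = p^3 is a perfect cube, so E-series; the 4-jet and mu = 6 give E_6.

E_6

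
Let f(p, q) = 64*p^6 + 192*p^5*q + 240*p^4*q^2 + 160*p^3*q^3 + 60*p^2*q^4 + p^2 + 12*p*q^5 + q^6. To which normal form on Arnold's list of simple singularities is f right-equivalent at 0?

A_{5}

The Hessian of f at 0 has rank 1. Corank 1: A-series; mu = 5 gives A_5.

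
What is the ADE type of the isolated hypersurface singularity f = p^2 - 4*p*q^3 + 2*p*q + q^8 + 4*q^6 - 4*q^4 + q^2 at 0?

A_7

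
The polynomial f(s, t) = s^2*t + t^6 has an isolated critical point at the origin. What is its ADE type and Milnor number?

The Hessian of f at 0 is [[0, 0], [0, 0]] with rank 0, so corank 2. A Groebner basis of the Jacobian ideal J(f) in C{s,t} is {s^2/6 + t^5, s^3, s*t}; counting standard monomials gives mu = 7. Corank 2; j^3 = s^2*t has shape L^2 M (L != M), so D-series; mu = 7 gives D_7.

Type D_{7}, Milnor number mu = 7.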